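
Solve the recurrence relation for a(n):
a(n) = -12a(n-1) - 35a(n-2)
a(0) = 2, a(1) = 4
Characteristic equation: x² + 12x + 35 = 0, which factors as (x - (-5))(x - (-7)) = 0.
Roots r₁ = -5, r₂ = -7 (distinct).
General solution: a(n) = A·(-5)^n + B·(-7)^n.
From a(0) = 2: A + B = 2.
From a(1) = 4: -5A - 7B = 4.
Solving: A = 9, B = -7.
So a(n) = 9 \left(-5\right)^{n} - 7 \left(-7\right)^{n}.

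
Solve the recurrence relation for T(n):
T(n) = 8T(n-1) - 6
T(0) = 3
First-order linear non-homogeneous.
Homogeneous solution: T_h(n) = A·(8)^n.
Try constant particular solution T_p = K: K = 8K - 6 ⇒ K = \frac{6}{7}.
General: T(n) = A·(8)^n + \frac{6}{7}.
Apply T(0) = 3: A + \frac{6}{7} = 3 ⇒ A = \frac{15}{7}.
So T(n) = \frac{15 \cdot 8^{n}}{7} + \frac{6}{7}.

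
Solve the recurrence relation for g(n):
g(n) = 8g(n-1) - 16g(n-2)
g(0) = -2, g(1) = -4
Characteristic equation: x² - 8x + 16 = 0, which is (x - (4))².
Repeated root r = 4.
General solution: g(n) = (A + Bn)·(4)^n.
From g(0) = -2: A = -2.
From g(1) = -4: (A + B)·(4) = -4 ⇒ B = 1.
So g(n) = \left(n - 2\right) \cdot (4)^n.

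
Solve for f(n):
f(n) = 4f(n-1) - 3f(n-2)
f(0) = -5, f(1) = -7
Characteristic equation: x² - 4x + 3 = 0, which factors as (x - (3))(x - (1)) = 0.
Roots r₁ = 3, r₂ = 1 (distinct).
General solution: f(n) = A·(3)^n + B·(1)^n.
From f(0) = -5: A + B = -5.
From f(1) = -7: 3A + B = -7.
Solving: A = -1, B = -4.
So f(n) = - 3^{n} - 4.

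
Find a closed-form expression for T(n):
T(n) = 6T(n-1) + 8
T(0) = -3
First-order linear non-homogeneous.
Homogeneous solution: T_h(n) = A·(6)^n.
Try constant particular solution T_p = K: K = 6K + 8 ⇒ K = - \frac{8}{5}.
General: T(n) = A·(6)^n - \frac{8}{5}.
Apply T(0) = -3: A - \frac{8}{5} = -3 ⇒ A = - \frac{7}{5}.
So T(n) = - \frac{7 \cdot 6^{n}}{5} - \frac{8}{5}.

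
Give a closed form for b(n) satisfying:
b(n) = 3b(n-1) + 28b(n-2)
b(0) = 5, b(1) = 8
Characteristic equation: x² - 3x - 28 = 0, which factors as (x - (7))(x - (-4)) = 0.
Roots r₁ = 7, r₂ = -4 (distinct).
General solution: b(n) = A·(7)^n + B·(-4)^n.
From b(0) = 5: A + B = 5.
From b(1) = 8: 7A - 4B = 8.
Solving: A = \frac{28}{11}, B = \frac{27}{11}.
So b(n) = \frac{27 \left(-4\right)^{n}}{11} + \frac{28 \cdot 7^{n}}{11}.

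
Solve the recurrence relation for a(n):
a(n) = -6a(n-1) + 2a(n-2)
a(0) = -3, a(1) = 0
Characteristic equation: x² + 6x - 2 = 0.
Discriminant Δ = (-6)² + 4·(2) = 44.
Roots r₁,₂ = (-6 ± √44)/2, so r₁ = -3 + \sqrt{11}, r₂ = - \sqrt{11} - 3.
General solution: a(n) = A·r₁^n + B·r₂^n.
From the initial conditions, A + B = -3 and r₁A + r₂B = 0.
Since r₁ - r₂ = √44: A = (0 - (-3)r₂)/√44 = - \frac{3}{2} - \frac{9 \sqrt{11}}{22}, and B = -3 - A = - \frac{3}{2} + \frac{9 \sqrt{11}}{22}.
So a(n) = \left(- \frac{3}{2} - \frac{9 \sqrt{11}}{22}\right)\left(-3 + \sqrt{11}\right)^n + \left(- \frac{3}{2} + \frac{9 \sqrt{11}}{22}\right)\left(- \sqrt{11} - 3\right)^n.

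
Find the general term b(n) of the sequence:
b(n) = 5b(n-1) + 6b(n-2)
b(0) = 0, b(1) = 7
Characteristic equation: x² - 5x - 6 = 0, which factors as (x - (-1))(x - (6)) = 0.
Roots r₁ = -1, r₂ = 6 (distinct).
General solution: b(n) = A·(-1)^n + B·(6)^n.
From b(0) = 0: A + B = 0.
From b(1) = 7: -A + 6B = 7.
Solving: A = -1, B = 1.
So b(n) = - \left(-1\right)^{n} + 6^{n}.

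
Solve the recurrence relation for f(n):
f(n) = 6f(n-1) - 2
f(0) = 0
First-order linear non-homogeneous.
Homogeneous solution: f_h(n) = A·(6)^n.
Try constant particular solution f_p = K: K = 6K - 2 ⇒ K = \frac{2}{5}.
General: f(n) = A·(6)^n + \frac{2}{5}.
Apply f(0) = 0: A + \frac{2}{5} = 0 ⇒ A = - \frac{2}{5}.
So f(n) = \frac{2}{5} - \frac{2 \cdot 6^{n}}{5}.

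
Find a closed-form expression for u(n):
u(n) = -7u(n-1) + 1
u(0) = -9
First-order linear non-homogeneous.
Homogeneous solution: u_h(n) = A·(-7)^n.
Try constant particular solution u_p = K: K = -7K + 1 ⇒ K = \frac{1}{8}.
General: u(n) = A·(-7)^n + \frac{1}{8}.
Apply u(0) = -9: A + \frac{1}{8} = -9 ⇒ A = - \frac{73}{8}.
So u(n) = \frac{1}{8} - \frac{73 \left(-7\right)^{n}}{8}.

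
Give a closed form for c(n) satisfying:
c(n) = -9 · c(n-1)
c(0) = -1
Pure geometric recurrence with ratio -9.
By induction c(n) = c(0) · (-9)^n = - \left(-9\right)^{n}.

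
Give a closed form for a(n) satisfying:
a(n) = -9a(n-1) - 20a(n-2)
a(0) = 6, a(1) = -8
Characteristic equation: x² + 9x + 20 = 0, which factors as (x - (-5))(x - (-4)) = 0.
Roots r₁ = -5, r₂ = -4 (distinct).
General solution: a(n) = A·(-5)^n + B·(-4)^n.
From a(0) = 6: A + B = 6.
From a(1) = -8: -5A - 4B = -8.
Solving: A = -16, B = 22.
So a(n) = 22 \left(-4\right)^{n} - 16 \left(-5\right)^{n}.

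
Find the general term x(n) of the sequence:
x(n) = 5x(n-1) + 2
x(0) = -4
First-order linear non-homogeneous.
Homogeneous solution: x_h(n) = A·(5)^n.
Try constant particular solution x_p = K: K = 5K + 2 ⇒ K = - \frac{1}{2}.
General: x(n) = A·(5)^n - \frac{1}{2}.
Apply x(0) = -4: A - \frac{1}{2} = -4 ⇒ A = - \frac{7}{2}.
So x(n) = - \frac{7 \cdot 5^{n}}{2} - \frac{1}{2}.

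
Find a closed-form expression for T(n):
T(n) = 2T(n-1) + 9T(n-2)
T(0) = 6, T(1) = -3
Characteristic equation: x² - 2x - 9 = 0.
Discriminant Δ = (2)² + 4·(9) = 40.
Roots r₁,₂ = (2 ± √40)/2, so r₁ = 1 + \sqrt{10}, r₂ = 1 - \sqrt{10}.
General solution: T(n) = A·r₁^n + B·r₂^n.
From the initial conditions, A + B = 6 and r₁A + r₂B = -3.
Since r₁ - r₂ = √40: A = (-3 - (6)r₂)/√40 = 3 - \frac{9 \sqrt{10}}{20}, and B = 6 - A = \frac{9 \sqrt{10}}{20} + 3.
So T(n) = \left(3 - \frac{9 \sqrt{10}}{20}\right)\left(1 + \sqrt{10}\right)^n + \left(\frac{9 \sqrt{10}}{20} + 3\right)\left(1 - \sqrt{10}\right)^n.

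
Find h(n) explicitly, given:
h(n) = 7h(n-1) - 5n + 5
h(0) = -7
First-order linear with linear forcing.
Homogeneous solution: h_h(n) = A·(7)^n.
Try particular h_p(n) = pn + q. Substituting:
  pn + q = 7(p(n-1) + q) - 5n + 5.
Matching the n-coefficient: p = 7p - 5 ⇒ p = \frac{5}{6}.
Matching constants: q = -7p + 7q + 5 ⇒ q = \frac{5}{36}.
General: h(n) = A·(7)^n + \frac{5 n}{6} + \frac{5}{36}.
Apply h(0) = -7: A + \frac{5}{36} = -7 ⇒ A = - \frac{257}{36}.
So h(n) = - \frac{257 \cdot 7^{n}}{36} + \frac{5 n}{6} + \frac{5}{36}.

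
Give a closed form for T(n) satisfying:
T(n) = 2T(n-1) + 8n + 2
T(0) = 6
First-order linear with linear forcing.
Homogeneous solution: T_h(n) = A·(2)^n.
Try particular T_p(n) = pn + q. Substituting:
  pn + q = 2(p(n-1) + q) + 8n + 2.
Matching the n-coefficient: p = 2p + 8 ⇒ p = -8.
Matching constants: q = -2p + 2q + 2 ⇒ q = -18.
General: T(n) = A·(2)^n - 8 n - 18.
Apply T(0) = 6: A - 18 = 6 ⇒ A = 24.
So T(n) = 24 \cdot 2^{n} - 8 n - 18.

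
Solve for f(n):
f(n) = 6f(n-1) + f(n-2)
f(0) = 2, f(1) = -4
Characteristic equation: x² - 6x - 1 = 0.
Discriminant Δ = (6)² + 4·(1) = 40.
Roots r₁,₂ = (6 ± √40)/2, so r₁ = 3 + \sqrt{10}, r₂ = 3 - \sqrt{10}.
General solution: f(n) = A·r₁^n + B·r₂^n.
From the initial conditions, A + B = 2 and r₁A + r₂B = -4.
Since r₁ - r₂ = √40: A = (-4 - (2)r₂)/√40 = 1 - \frac{\sqrt{10}}{2}, and B = 2 - A = 1 + \frac{\sqrt{10}}{2}.
So f(n) = \left(1 - \frac{\sqrt{10}}{2}\right)\left(3 + \sqrt{10}\right)^n + \left(1 + \frac{\sqrt{10}}{2}\right)\left(3 - \sqrt{10}\right)^n.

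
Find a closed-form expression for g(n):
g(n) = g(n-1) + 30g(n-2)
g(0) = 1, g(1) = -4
Characteristic equation: x² - x - 30 = 0, which factors as (x - (-5))(x - (6)) = 0.
Roots r₁ = -5, r₂ = 6 (distinct).
General solution: g(n) = A·(-5)^n + B·(6)^n.
From g(0) = 1: A + B = 1.
From g(1) = -4: -5A + 6B = -4.
Solving: A = \frac{10}{11}, B = \frac{1}{11}.
So g(n) = \frac{10 \left(-5\right)^{n}}{11} + \frac{6^{n}}{11}.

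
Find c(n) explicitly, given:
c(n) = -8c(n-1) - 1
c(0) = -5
First-order linear non-homogeneous.
Homogeneous solution: c_h(n) = A·(-8)^n.
Try constant particular solution c_p = K: K = -8K - 1 ⇒ K = - \frac{1}{9}.
General: c(n) = A·(-8)^n - \frac{1}{9}.
Apply c(0) = -5: A - \frac{1}{9} = -5 ⇒ A = - \frac{44}{9}.
So c(n) = - \frac{44 \left(-8\right)^{n}}{9} - \frac{1}{9}.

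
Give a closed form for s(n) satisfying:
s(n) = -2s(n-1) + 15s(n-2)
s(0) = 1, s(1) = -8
Characteristic equation: x² + 2x - 15 = 0, which factors as (x - (3))(x - (-5)) = 0.
Roots r₁ = 3, r₂ = -5 (distinct).
General solution: s(n) = A·(3)^n + B·(-5)^n.
From s(0) = 1: A + B = 1.
From s(1) = -8: 3A - 5B = -8.
Solving: A = - \frac{3}{8}, B = \frac{11}{8}.
So s(n) = \frac{11 \left(-5\right)^{n}}{8} - \frac{3 \cdot 3^{n}}{8}.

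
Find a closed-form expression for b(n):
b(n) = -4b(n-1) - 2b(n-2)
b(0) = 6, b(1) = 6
Characteristic equation: x² + 4x + 2 = 0.
Discriminant Δ = (-4)² + 4·(-2) = 8.
Roots r₁,₂ = (-4 ± √8)/2, so r₁ = -2 + \sqrt{2}, r₂ = -2 - \sqrt{2}.
General solution: b(n) = A·r₁^n + B·r₂^n.
From the initial conditions, A + B = 6 and r₁A + r₂B = 6.
Since r₁ - r₂ = √8: A = (6 - (6)r₂)/√8 = 3 + \frac{9 \sqrt{2}}{2}, and B = 6 - A = 3 - \frac{9 \sqrt{2}}{2}.
So b(n) = \left(3 + \frac{9 \sqrt{2}}{2}\right)\left(-2 + \sqrt{2}\right)^n + \left(3 - \frac{9 \sqrt{2}}{2}\right)\left(-2 - \sqrt{2}\right)^n.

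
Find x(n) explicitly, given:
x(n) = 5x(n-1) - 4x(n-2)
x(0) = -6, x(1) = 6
Characteristic equation: x² - 5x + 4 = 0, which factors as (x - (1))(x - (4)) = 0.
Roots r₁ = 1, r₂ = 4 (distinct).
General solution: x(n) = A·(1)^n + B·(4)^n.
From x(0) = -6: A + B = -6.
From x(1) = 6: A + 4B = 6.
Solving: A = -10, B = 4.
So x(n) = 4 \cdot 4^{n} - 10.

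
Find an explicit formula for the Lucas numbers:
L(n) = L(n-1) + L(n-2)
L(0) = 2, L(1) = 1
This is the Lucas sequence.
Characteristic equation: x² - x - 1 = 0; roots r₁ = \frac{1}{2} + \frac{\sqrt{5}}{2}, r₂ = \frac{1}{2} - \frac{\sqrt{5}}{2}.
General: L(n) = A·r₁^n + B·r₂^n. Solving with L(0)=2, L(1)=1 gives A = 1, B = 1.
So L(n) = 2^{- n} \left(\left(1 - \sqrt{5}\right)^{n} + \left(1 + \sqrt{5}\right)^{n}\right).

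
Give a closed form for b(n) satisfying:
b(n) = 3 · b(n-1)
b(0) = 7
Pure geometric recurrence with ratio 3.
By induction b(n) = b(0) · (3)^n = 7 \cdot 3^{n}.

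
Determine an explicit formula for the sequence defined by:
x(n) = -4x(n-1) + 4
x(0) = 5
First-order linear non-homogeneous.
Homogeneous solution: x_h(n) = A·(-4)^n.
Try constant particular solution x_p = K: K = -4K + 4 ⇒ K = \frac{4}{5}.
General: x(n) = A·(-4)^n + \frac{4}{5}.
Apply x(0) = 5: A + \frac{4}{5} = 5 ⇒ A = \frac{21}{5}.
So x(n) = \frac{21 \left(-4\right)^{n}}{5} + \frac{4}{5}.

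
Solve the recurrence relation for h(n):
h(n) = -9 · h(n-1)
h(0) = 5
Pure geometric recurrence with ratio -9.
By induction h(n) = h(0) · (-9)^n = 5 \left(-9\right)^{n}.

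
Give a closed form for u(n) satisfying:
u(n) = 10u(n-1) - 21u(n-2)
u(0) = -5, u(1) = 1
Characteristic equation: x² - 10x + 21 = 0, which factors as (x - (7))(x - (3)) = 0.
Roots r₁ = 7, r₂ = 3 (distinct).
General solution: u(n) = A·(7)^n + B·(3)^n.
From u(0) = -5: A + B = -5.
From u(1) = 1: 7A + 3B = 1.
Solving: A = 4, B = -9.
So u(n) = - 9 \cdot 3^{n} + 4 \cdot 7^{n}.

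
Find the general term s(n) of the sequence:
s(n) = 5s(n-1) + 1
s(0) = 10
First-order linear non-homogeneous.
Homogeneous solution: s_h(n) = A·(5)^n.
Try constant particular solution s_p = K: K = 5K + 1 ⇒ K = - \frac{1}{4}.
General: s(n) = A·(5)^n - \frac{1}{4}.
Apply s(0) = 10: A - \frac{1}{4} = 10 ⇒ A = \frac{41}{4}.
So s(n) = \frac{41 \cdot 5^{n}}{4} - \frac{1}{4}.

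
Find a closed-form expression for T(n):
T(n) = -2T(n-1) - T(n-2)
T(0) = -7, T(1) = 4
Characteristic equation: x² + 2x + 1 = 0, which is (x - (-1))².
Repeated root r = -1.
General solution: T(n) = (A + Bn)·(-1)^n.
From T(0) = -7: A = -7.
From T(1) = 4: (A + B)·(-1) = 4 ⇒ B = 3.
So T(n) = \left(3 n - 7\right) \cdot (-1)^n.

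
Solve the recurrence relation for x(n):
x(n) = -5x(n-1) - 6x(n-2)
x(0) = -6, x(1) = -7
Characteristic equation: x² + 5x + 6 = 0, which factors as (x - (-3))(x - (-2)) = 0.
Roots r₁ = -3, r₂ = -2 (distinct).
General solution: x(n) = A·(-3)^n + B·(-2)^n.
From x(0) = -6: A + B = -6.
From x(1) = -7: -3A - 2B = -7.
Solving: A = 19, B = -25.
So x(n) = - 25 \left(-2\right)^{n} + 19 \left(-3\right)^{n}.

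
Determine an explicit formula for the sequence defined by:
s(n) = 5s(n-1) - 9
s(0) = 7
First-order linear non-homogeneous.
Homogeneous solution: s_h(n) = A·(5)^n.
Try constant particular solution s_p = K: K = 5K - 9 ⇒ K = \frac{9}{4}.
General: s(n) = A·(5)^n + \frac{9}{4}.
Apply s(0) = 7: A + \frac{9}{4} = 7 ⇒ A = \frac{19}{4}.
So s(n) = \frac{19 \cdot 5^{n}}{4} + \frac{9}{4}.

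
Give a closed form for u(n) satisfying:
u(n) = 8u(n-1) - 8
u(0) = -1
First-order linear non-homogeneous.
Homogeneous solution: u_h(n) = A·(8)^n.
Try constant particular solution u_p = K: K = 8K - 8 ⇒ K = \frac{8}{7}.
General: u(n) = A·(8)^n + \frac{8}{7}.
Apply u(0) = -1: A + \frac{8}{7} = -1 ⇒ A = - \frac{15}{7}.
So u(n) = \frac{8}{7} - \frac{15 \cdot 8^{n}}{7}.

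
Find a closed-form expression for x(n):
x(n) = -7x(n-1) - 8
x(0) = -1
First-order linear non-homogeneous.
Homogeneous solution: x_h(n) = A·(-7)^n.
Try constant particular solution x_p = K: K = -7K - 8 ⇒ K = -1.
General: x(n) = A·(-7)^n - 1.
Apply x(0) = -1: A - 1 = -1 ⇒ A = 0.
So x(n) = -1.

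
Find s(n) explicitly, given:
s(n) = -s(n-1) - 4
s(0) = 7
First-order linear non-homogeneous.
Homogeneous solution: s_h(n) = A·(-1)^n.
Try constant particular solution s_p = K: K = -K - 4 ⇒ K = -2.
General: s(n) = A·(-1)^n - 2.
Apply s(0) = 7: A - 2 = 7 ⇒ A = 9.
So s(n) = 9 \left(-1\right)^{n} - 2.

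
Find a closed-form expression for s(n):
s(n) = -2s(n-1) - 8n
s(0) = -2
First-order linear with linear forcing.
Homogeneous solution: s_h(n) = A·(-2)^n.
Try particular s_p(n) = pn + q. Substituting:
  pn + q = -2(p(n-1) + q) - 8n.
Matching the n-coefficient: p = -2p - 8 ⇒ p = - \frac{8}{3}.
Matching constants: q = 2p - 2q ⇒ q = - \frac{16}{9}.
General: s(n) = A·(-2)^n - \frac{8 n}{3} - \frac{16}{9}.
Apply s(0) = -2: A - \frac{16}{9} = -2 ⇒ A = - \frac{2}{9}.
So s(n) = - \frac{2 \left(-2\right)^{n}}{9} - \frac{8 n}{3} - \frac{16}{9}.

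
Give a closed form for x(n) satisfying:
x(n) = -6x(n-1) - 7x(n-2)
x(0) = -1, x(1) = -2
Characteristic equation: x² + 6x + 7 = 0.
Discriminant Δ = (-6)² + 4·(-7) = 8.
Roots r₁,₂ = (-6 ± √8)/2, so r₁ = -3 + \sqrt{2}, r₂ = -3 - \sqrt{2}.
General solution: x(n) = A·r₁^n + B·r₂^n.
From the initial conditions, A + B = -1 and r₁A + r₂B = -2.
Since r₁ - r₂ = √8: A = (-2 - (-1)r₂)/√8 = - \frac{5 \sqrt{2}}{4} - \frac{1}{2}, and B = -1 - A = - \frac{1}{2} + \frac{5 \sqrt{2}}{4}.
So x(n) = \left(- \frac{5 \sqrt{2}}{4} - \frac{1}{2}\right)\left(-3 + \sqrt{2}\right)^n + \left(- \frac{1}{2} + \frac{5 \sqrt{2}}{4}\right)\left(-3 - \sqrt{2}\right)^n.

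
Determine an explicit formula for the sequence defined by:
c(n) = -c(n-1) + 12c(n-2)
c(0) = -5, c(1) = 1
Characteristic equation: x² + x - 12 = 0, which factors as (x - (3))(x - (-4)) = 0.
Roots r₁ = 3, r₂ = -4 (distinct).
General solution: c(n) = A·(3)^n + B·(-4)^n.
From c(0) = -5: A + B = -5.
From c(1) = 1: 3A - 4B = 1.
Solving: A = - \frac{19}{7}, B = - \frac{16}{7}.
So c(n) = - \frac{16 \left(-4\right)^{n}}{7} - \frac{19 \cdot 3^{n}}{7}.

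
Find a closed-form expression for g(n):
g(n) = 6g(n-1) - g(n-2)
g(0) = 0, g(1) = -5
Characteristic equation: x² - 6x + 1 = 0.
Discriminant Δ = (6)² + 4·(-1) = 32.
Roots r₁,₂ = (6 ± √32)/2, so r₁ = 2 \sqrt{2} + 3, r₂ = 3 - 2 \sqrt{2}.
General solution: g(n) = A·r₁^n + B·r₂^n.
From the initial conditions, A + B = 0 and r₁A + r₂B = -5.
Since r₁ - r₂ = √32: A = (-5 - (0)r₂)/√32 = - \frac{5 \sqrt{2}}{8}, and B = 0 - A = \frac{5 \sqrt{2}}{8}.
So g(n) = \left(- \frac{5 \sqrt{2}}{8}\right)\left(2 \sqrt{2} + 3\right)^n + \left(\frac{5 \sqrt{2}}{8}\right)\left(3 - 2 \sqrt{2}\right)^n.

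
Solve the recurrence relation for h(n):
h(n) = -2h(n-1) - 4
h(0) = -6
First-order linear non-homogeneous.
Homogeneous solution: h_h(n) = A·(-2)^n.
Try constant particular solution h_p = K: K = -2K - 4 ⇒ K = - \frac{4}{3}.
General: h(n) = A·(-2)^n - \frac{4}{3}.
Apply h(0) = -6: A - \frac{4}{3} = -6 ⇒ A = - \frac{14}{3}.
So h(n) = - \frac{14 \left(-2\right)^{n}}{3} - \frac{4}{3}.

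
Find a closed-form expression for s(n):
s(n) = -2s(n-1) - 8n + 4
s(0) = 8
First-order linear with linear forcing.
Homogeneous solution: s_h(n) = A·(-2)^n.
Try particular s_p(n) = pn + q. Substituting:
  pn + q = -2(p(n-1) + q) - 8n + 4.
Matching the n-coefficient: p = -2p - 8 ⇒ p = - \frac{8}{3}.
Matching constants: q = 2p - 2q + 4 ⇒ q = - \frac{4}{9}.
General: s(n) = A·(-2)^n - \frac{8 n}{3} - \frac{4}{9}.
Apply s(0) = 8: A - \frac{4}{9} = 8 ⇒ A = \frac{76}{9}.
So s(n) = \frac{76 \left(-2\right)^{n}}{9} - \frac{8 n}{3} - \frac{4}{9}.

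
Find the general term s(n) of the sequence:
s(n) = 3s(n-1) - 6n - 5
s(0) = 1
First-order linear with linear forcing.
Homogeneous solution: s_h(n) = A·(3)^n.
Try particular s_p(n) = pn + q. Substituting:
  pn + q = 3(p(n-1) + q) - 6n - 5.
Matching the n-coefficient: p = 3p - 6 ⇒ p = 3.
Matching constants: q = -3p + 3q - 5 ⇒ q = 7.
General: s(n) = A·(3)^n + 3 n + 7.
Apply s(0) = 1: A + 7 = 1 ⇒ A = -6.
So s(n) = - 6 \cdot 3^{n} + 3 n + 7.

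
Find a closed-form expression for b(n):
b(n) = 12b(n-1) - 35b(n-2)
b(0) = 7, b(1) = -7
Characteristic equation: x² - 12x + 35 = 0, which factors as (x - (5))(x - (7)) = 0.
Roots r₁ = 5, r₂ = 7 (distinct).
General solution: b(n) = A·(5)^n + B·(7)^n.
From b(0) = 7: A + B = 7.
From b(1) = -7: 5A + 7B = -7.
Solving: A = 28, B = -21.
So b(n) = 28 \cdot 5^{n} - 21 \cdot 7^{n}.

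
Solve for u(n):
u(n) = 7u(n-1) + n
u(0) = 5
First-order linear with linear forcing.
Homogeneous solution: u_h(n) = A·(7)^n.
Try particular u_p(n) = pn + q. Substituting:
  pn + q = 7(p(n-1) + q) + n.
Matching the n-coefficient: p = 7p + 1 ⇒ p = - \frac{1}{6}.
Matching constants: q = -7p + 7q ⇒ q = - \frac{7}{36}.
General: u(n) = A·(7)^n - \frac{n}{6} - \frac{7}{36}.
Apply u(0) = 5: A - \frac{7}{36} = 5 ⇒ A = \frac{187}{36}.
So u(n) = \frac{187 \cdot 7^{n}}{36} - \frac{n}{6} - \frac{7}{36}.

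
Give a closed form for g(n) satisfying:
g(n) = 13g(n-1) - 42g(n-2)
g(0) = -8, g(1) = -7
Characteristic equation: x² - 13x + 42 = 0, which factors as (x - (7))(x - (6)) = 0.
Roots r₁ = 7, r₂ = 6 (distinct).
General solution: g(n) = A·(7)^n + B·(6)^n.
From g(0) = -8: A + B = -8.
From g(1) = -7: 7A + 6B = -7.
Solving: A = 41, B = -49.
So g(n) = - 49 \cdot 6^{n} + 41 \cdot 7^{n}.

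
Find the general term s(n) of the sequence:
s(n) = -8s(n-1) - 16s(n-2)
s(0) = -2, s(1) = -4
Characteristic equation: x² + 8x + 16 = 0, which is (x - (-4))².
Repeated root r = -4.
General solution: s(n) = (A + Bn)·(-4)^n.
From s(0) = -2: A = -2.
From s(1) = -4: (A + B)·(-4) = -4 ⇒ B = 3.
So s(n) = \left(3 n - 2\right) \cdot (-4)^n.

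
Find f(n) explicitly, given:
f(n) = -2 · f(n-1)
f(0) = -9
Pure geometric recurrence with ratio -2.
By induction f(n) = f(0) · (-2)^n = - 9 \left(-2\right)^{n}.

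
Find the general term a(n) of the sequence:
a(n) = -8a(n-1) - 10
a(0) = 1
First-order linear non-homogeneous.
Homogeneous solution: a_h(n) = A·(-8)^n.
Try constant particular solution a_p = K: K = -8K - 10 ⇒ K = - \frac{10}{9}.
General: a(n) = A·(-8)^n - \frac{10}{9}.
Apply a(0) = 1: A - \frac{10}{9} = 1 ⇒ A = \frac{19}{9}.
So a(n) = \frac{19 \left(-8\right)^{n}}{9} - \frac{10}{9}.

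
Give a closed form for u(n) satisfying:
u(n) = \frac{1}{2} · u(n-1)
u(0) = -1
Pure geometric recurrence with ratio \frac{1}{2}.
By induction u(n) = u(0) · (\frac{1}{2})^n = - 2^{- n}.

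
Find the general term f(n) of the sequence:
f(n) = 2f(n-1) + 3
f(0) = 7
First-order linear non-homogeneous.
Homogeneous solution: f_h(n) = A·(2)^n.
Try constant particular solution f_p = K: K = 2K + 3 ⇒ K = -3.
General: f(n) = A·(2)^n - 3.
Apply f(0) = 7: A - 3 = 7 ⇒ A = 10.
So f(n) = 10 \cdot 2^{n} - 3.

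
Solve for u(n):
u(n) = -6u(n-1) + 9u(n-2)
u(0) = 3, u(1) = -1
Characteristic equation: x² + 6x - 9 = 0.
Discriminant Δ = (-6)² + 4·(9) = 72.
Roots r₁,₂ = (-6 ± √72)/2, so r₁ = -3 + 3 \sqrt{2}, r₂ = - 3 \sqrt{2} - 3.
General solution: u(n) = A·r₁^n + B·r₂^n.
From the initial conditions, A + B = 3 and r₁A + r₂B = -1.
Since r₁ - r₂ = √72: A = (-1 - (3)r₂)/√72 = \frac{2 \sqrt{2}}{3} + \frac{3}{2}, and B = 3 - A = \frac{3}{2} - \frac{2 \sqrt{2}}{3}.
So u(n) = \left(\frac{2 \sqrt{2}}{3} + \frac{3}{2}\right)\left(-3 + 3 \sqrt{2}\right)^n + \left(\frac{3}{2} - \frac{2 \sqrt{2}}{3}\right)\left(- 3 \sqrt{2} - 3\right)^n.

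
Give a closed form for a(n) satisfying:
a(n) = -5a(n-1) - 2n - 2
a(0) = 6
First-order linear with linear forcing.
Homogeneous solution: a_h(n) = A·(-5)^n.
Try particular a_p(n) = pn + q. Substituting:
  pn + q = -5(p(n-1) + q) - 2n - 2.
Matching the n-coefficient: p = -5p - 2 ⇒ p = - \frac{1}{3}.
Matching constants: q = 5p - 5q - 2 ⇒ q = - \frac{11}{18}.
General: a(n) = A·(-5)^n - \frac{n}{3} - \frac{11}{18}.
Apply a(0) = 6: A - \frac{11}{18} = 6 ⇒ A = \frac{119}{18}.
So a(n) = \frac{119 \left(-5\right)^{n}}{18} - \frac{n}{3} - \frac{11}{18}.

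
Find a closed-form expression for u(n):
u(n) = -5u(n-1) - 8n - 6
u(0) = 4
First-order linear with linear forcing.
Homogeneous solution: u_h(n) = A·(-5)^n.
Try particular u_p(n) = pn + q. Substituting:
  pn + q = -5(p(n-1) + q) - 8n - 6.
Matching the n-coefficient: p = -5p - 8 ⇒ p = - \frac{4}{3}.
Matching constants: q = 5p - 5q - 6 ⇒ q = - \frac{19}{9}.
General: u(n) = A·(-5)^n - \frac{4 n}{3} - \frac{19}{9}.
Apply u(0) = 4: A - \frac{19}{9} = 4 ⇒ A = \frac{55}{9}.
So u(n) = \frac{55 \left(-5\right)^{n}}{9} - \frac{4 n}{3} - \frac{19}{9}.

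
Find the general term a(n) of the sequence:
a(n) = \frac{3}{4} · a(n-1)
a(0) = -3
Pure geometric recurrence with ratio \frac{3}{4}.
By induction a(n) = a(0) · (\frac{3}{4})^n = - 3 \left(\frac{3}{4}\right)^{n}.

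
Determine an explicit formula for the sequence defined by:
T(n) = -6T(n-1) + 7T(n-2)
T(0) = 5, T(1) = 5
Characteristic equation: x² + 6x - 7 = 0, which factors as (x - (1))(x - (-7)) = 0.
Roots r₁ = 1, r₂ = -7 (distinct).
General solution: T(n) = A·(1)^n + B·(-7)^n.
From T(0) = 5: A + B = 5.
From T(1) = 5: A - 7B = 5.
Solving: A = 5, B = 0.
So T(n) = 5.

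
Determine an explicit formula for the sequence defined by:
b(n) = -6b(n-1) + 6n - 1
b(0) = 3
First-order linear with linear forcing.
Homogeneous solution: b_h(n) = A·(-6)^n.
Try particular b_p(n) = pn + q. Substituting:
  pn + q = -6(p(n-1) + q) + 6n - 1.
Matching the n-coefficient: p = -6p + 6 ⇒ p = \frac{6}{7}.
Matching constants: q = 6p - 6q - 1 ⇒ q = \frac{29}{49}.
General: b(n) = A·(-6)^n + \frac{6 n}{7} + \frac{29}{49}.
Apply b(0) = 3: A + \frac{29}{49} = 3 ⇒ A = \frac{118}{49}.
So b(n) = \frac{118 \left(-6\right)^{n}}{49} + \frac{6 n}{7} + \frac{29}{49}.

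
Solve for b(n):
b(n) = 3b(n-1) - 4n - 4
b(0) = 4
First-order linear with linear forcing.
Homogeneous solution: b_h(n) = A·(3)^n.
Try particular b_p(n) = pn + q. Substituting:
  pn + q = 3(p(n-1) + q) - 4n - 4.
Matching the n-coefficient: p = 3p - 4 ⇒ p = 2.
Matching constants: q = -3p + 3q - 4 ⇒ q = 5.
General: b(n) = A·(3)^n + 2 n + 5.
Apply b(0) = 4: A + 5 = 4 ⇒ A = -1.
So b(n) = - 3^{n} + 2 n + 5.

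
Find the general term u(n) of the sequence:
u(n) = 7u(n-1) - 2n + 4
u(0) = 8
First-order linear with linear forcing.
Homogeneous solution: u_h(n) = A·(7)^n.
Try particular u_p(n) = pn + q. Substituting:
  pn + q = 7(p(n-1) + q) - 2n + 4.
Matching the n-coefficient: p = 7p - 2 ⇒ p = \frac{1}{3}.
Matching constants: q = -7p + 7q + 4 ⇒ q = - \frac{5}{18}.
General: u(n) = A·(7)^n + \frac{n}{3} - \frac{5}{18}.
Apply u(0) = 8: A - \frac{5}{18} = 8 ⇒ A = \frac{149}{18}.
So u(n) = \frac{149 \cdot 7^{n}}{18} + \frac{n}{3} - \frac{5}{18}.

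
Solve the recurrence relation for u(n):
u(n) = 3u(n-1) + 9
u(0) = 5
First-order linear non-homogeneous.
Homogeneous solution: u_h(n) = A·(3)^n.
Try constant particular solution u_p = K: K = 3K + 9 ⇒ K = - \frac{9}{2}.
General: u(n) = A·(3)^n - \frac{9}{2}.
Apply u(0) = 5: A - \frac{9}{2} = 5 ⇒ A = \frac{19}{2}.
So u(n) = \frac{19 \cdot 3^{n}}{2} - \frac{9}{2}.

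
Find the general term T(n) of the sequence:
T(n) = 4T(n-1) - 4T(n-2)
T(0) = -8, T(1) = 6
Characteristic equation: x² - 4x + 4 = 0, which is (x - (2))².
Repeated root r = 2.
General solution: T(n) = (A + Bn)·(2)^n.
From T(0) = -8: A = -8.
From T(1) = 6: (A + B)·(2) = 6 ⇒ B = 11.
So T(n) = \left(11 n - 8\right) \cdot (2)^n.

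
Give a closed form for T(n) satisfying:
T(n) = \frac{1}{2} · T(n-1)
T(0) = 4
Pure geometric recurrence with ratio \frac{1}{2}.
By induction T(n) = T(0) · (\frac{1}{2})^n = 4 \cdot 2^{- n}.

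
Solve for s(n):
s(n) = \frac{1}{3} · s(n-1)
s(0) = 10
Pure geometric recurrence with ratio \frac{1}{3}.
By induction s(n) = s(0) · (\frac{1}{3})^n = 10 \cdot 3^{- n}.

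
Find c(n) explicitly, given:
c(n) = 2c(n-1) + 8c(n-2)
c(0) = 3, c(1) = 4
Characteristic equation: x² - 2x - 8 = 0, which factors as (x - (-2))(x - (4)) = 0.
Roots r₁ = -2, r₂ = 4 (distinct).
General solution: c(n) = A·(-2)^n + B·(4)^n.
From c(0) = 3: A + B = 3.
From c(1) = 4: -2A + 4B = 4.
Solving: A = \frac{4}{3}, B = \frac{5}{3}.
So c(n) = \frac{4 \left(-2\right)^{n}}{3} + \frac{5 \cdot 4^{n}}{3}.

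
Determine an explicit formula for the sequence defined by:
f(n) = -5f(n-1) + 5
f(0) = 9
First-order linear non-homogeneous.
Homogeneous solution: f_h(n) = A·(-5)^n.
Try constant particular solution f_p = K: K = -5K + 5 ⇒ K = \frac{5}{6}.
General: f(n) = A·(-5)^n + \frac{5}{6}.
Apply f(0) = 9: A + \frac{5}{6} = 9 ⇒ A = \frac{49}{6}.
So f(n) = \frac{49 \left(-5\right)^{n}}{6} + \frac{5}{6}.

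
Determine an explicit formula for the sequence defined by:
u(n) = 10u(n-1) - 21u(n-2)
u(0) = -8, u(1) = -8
Characteristic equation: x² - 10x + 21 = 0, which factors as (x - (7))(x - (3)) = 0.
Roots r₁ = 7, r₂ = 3 (distinct).
General solution: u(n) = A·(7)^n + B·(3)^n.
From u(0) = -8: A + B = -8.
From u(1) = -8: 7A + 3B = -8.
Solving: A = 4, B = -12.
So u(n) = - 12 \cdot 3^{n} + 4 \cdot 7^{n}.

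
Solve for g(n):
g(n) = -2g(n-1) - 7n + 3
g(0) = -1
First-order linear with linear forcing.
Homogeneous solution: g_h(n) = A·(-2)^n.
Try particular g_p(n) = pn + q. Substituting:
  pn + q = -2(p(n-1) + q) - 7n + 3.
Matching the n-coefficient: p = -2p - 7 ⇒ p = - \frac{7}{3}.
Matching constants: q = 2p - 2q + 3 ⇒ q = - \frac{5}{9}.
General: g(n) = A·(-2)^n - \frac{7 n}{3} - \frac{5}{9}.
Apply g(0) = -1: A - \frac{5}{9} = -1 ⇒ A = - \frac{4}{9}.
So g(n) = - \frac{4 \left(-2\right)^{n}}{9} - \frac{7 n}{3} - \frac{5}{9}.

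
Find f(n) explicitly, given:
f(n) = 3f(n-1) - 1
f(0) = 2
First-order linear non-homogeneous.
Homogeneous solution: f_h(n) = A·(3)^n.
Try constant particular solution f_p = K: K = 3K - 1 ⇒ K = \frac{1}{2}.
General: f(n) = A·(3)^n + \frac{1}{2}.
Apply f(0) = 2: A + \frac{1}{2} = 2 ⇒ A = \frac{3}{2}.
So f(n) = \frac{3 \cdot 3^{n}}{2} + \frac{1}{2}.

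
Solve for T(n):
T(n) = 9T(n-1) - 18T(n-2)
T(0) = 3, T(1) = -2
Characteristic equation: x² - 9x + 18 = 0, which factors as (x - (3))(x - (6)) = 0.
Roots r₁ = 3, r₂ = 6 (distinct).
General solution: T(n) = A·(3)^n + B·(6)^n.
From T(0) = 3: A + B = 3.
From T(1) = -2: 3A + 6B = -2.
Solving: A = \frac{20}{3}, B = - \frac{11}{3}.
So T(n) = \frac{20 \cdot 3^{n}}{3} - \frac{11 \cdot 6^{n}}{3}.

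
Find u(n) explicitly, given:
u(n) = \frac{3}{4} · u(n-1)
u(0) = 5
Pure geometric recurrence with ratio \frac{3}{4}.
By induction u(n) = u(0) · (\frac{3}{4})^n = 5 \left(\frac{3}{4}\right)^{n}.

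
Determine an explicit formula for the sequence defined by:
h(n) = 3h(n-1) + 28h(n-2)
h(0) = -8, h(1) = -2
Characteristic equation: x² - 3x - 28 = 0, which factors as (x - (7))(x - (-4)) = 0.
Roots r₁ = 7, r₂ = -4 (distinct).
General solution: h(n) = A·(7)^n + B·(-4)^n.
From h(0) = -8: A + B = -8.
From h(1) = -2: 7A - 4B = -2.
Solving: A = - \frac{34}{11}, B = - \frac{54}{11}.
So h(n) = - \frac{54 \left(-4\right)^{n}}{11} - \frac{34 \cdot 7^{n}}{11}.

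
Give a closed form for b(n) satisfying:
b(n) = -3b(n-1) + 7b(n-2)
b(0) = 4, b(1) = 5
Characteristic equation: x² + 3x - 7 = 0.
Discriminant Δ = (-3)² + 4·(7) = 37.
Roots r₁,₂ = (-3 ± √37)/2, so r₁ = - \frac{3}{2} + \frac{\sqrt{37}}{2}, r₂ = - \frac{\sqrt{37}}{2} - \frac{3}{2}.
General solution: b(n) = A·r₁^n + B·r₂^n.
From the initial conditions, A + B = 4 and r₁A + r₂B = 5.
Since r₁ - r₂ = √37: A = (5 - (4)r₂)/√37 = \frac{11 \sqrt{37}}{37} + 2, and B = 4 - A = 2 - \frac{11 \sqrt{37}}{37}.
So b(n) = \left(\frac{11 \sqrt{37}}{37} + 2\right)\left(- \frac{3}{2} + \frac{\sqrt{37}}{2}\right)^n + \left(2 - \frac{11 \sqrt{37}}{37}\right)\left(- \frac{\sqrt{37}}{2} - \frac{3}{2}\right)^n.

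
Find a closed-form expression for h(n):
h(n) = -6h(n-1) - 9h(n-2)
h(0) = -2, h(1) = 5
Characteristic equation: x² + 6x + 9 = 0, which is (x - (-3))².
Repeated root r = -3.
General solution: h(n) = (A + Bn)·(-3)^n.
From h(0) = -2: A = -2.
From h(1) = 5: (A + B)·(-3) = 5 ⇒ B = \frac{1}{3}.
So h(n) = \left(\frac{n}{3} - 2\right) \cdot (-3)^n.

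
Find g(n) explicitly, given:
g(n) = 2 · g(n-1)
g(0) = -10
Pure geometric recurrence with ratio 2.
By induction g(n) = g(0) · (2)^n = - 10 \cdot 2^{n}.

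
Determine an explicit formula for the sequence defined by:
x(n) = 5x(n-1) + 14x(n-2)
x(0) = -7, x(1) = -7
Characteristic equation: x² - 5x - 14 = 0, which factors as (x - (-2))(x - (7)) = 0.
Roots r₁ = -2, r₂ = 7 (distinct).
General solution: x(n) = A·(-2)^n + B·(7)^n.
From x(0) = -7: A + B = -7.
From x(1) = -7: -2A + 7B = -7.
Solving: A = - \frac{14}{3}, B = - \frac{7}{3}.
So x(n) = - \frac{14 \left(-2\right)^{n}}{3} - \frac{7 \cdot 7^{n}}{3}.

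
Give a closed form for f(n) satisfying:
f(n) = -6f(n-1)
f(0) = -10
This is a homogeneous first-order recurrence with ratio -6.
By induction f(n) = f(0) · (-6)^n = - 10 \left(-6\right)^{n}.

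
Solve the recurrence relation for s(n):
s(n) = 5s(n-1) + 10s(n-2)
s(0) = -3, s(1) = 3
Characteristic equation: x² - 5x - 10 = 0.
Discriminant Δ = (5)² + 4·(10) = 65.
Roots r₁,₂ = (5 ± √65)/2, so r₁ = \frac{5}{2} + \frac{\sqrt{65}}{2}, r₂ = \frac{5}{2} - \frac{\sqrt{65}}{2}.
General solution: s(n) = A·r₁^n + B·r₂^n.
From the initial conditions, A + B = -3 and r₁A + r₂B = 3.
Since r₁ - r₂ = √65: A = (3 - (-3)r₂)/√65 = - \frac{3}{2} + \frac{21 \sqrt{65}}{130}, and B = -3 - A = - \frac{3}{2} - \frac{21 \sqrt{65}}{130}.
So s(n) = \left(- \frac{3}{2} + \frac{21 \sqrt{65}}{130}\right)\left(\frac{5}{2} + \frac{\sqrt{65}}{2}\right)^n + \left(- \frac{3}{2} - \frac{21 \sqrt{65}}{130}\right)\left(\frac{5}{2} - \frac{\sqrt{65}}{2}\right)^n.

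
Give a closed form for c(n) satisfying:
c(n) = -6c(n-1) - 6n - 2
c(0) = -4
First-order linear with linear forcing.
Homogeneous solution: c_h(n) = A·(-6)^n.
Try particular c_p(n) = pn + q. Substituting:
  pn + q = -6(p(n-1) + q) - 6n - 2.
Matching the n-coefficient: p = -6p - 6 ⇒ p = - \frac{6}{7}.
Matching constants: q = 6p - 6q - 2 ⇒ q = - \frac{50}{49}.
General: c(n) = A·(-6)^n - \frac{6 n}{7} - \frac{50}{49}.
Apply c(0) = -4: A - \frac{50}{49} = -4 ⇒ A = - \frac{146}{49}.
So c(n) = - \frac{146 \left(-6\right)^{n}}{49} - \frac{6 n}{7} - \frac{50}{49}.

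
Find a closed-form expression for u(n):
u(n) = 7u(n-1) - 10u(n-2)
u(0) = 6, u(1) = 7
Characteristic equation: x² - 7x + 10 = 0, which factors as (x - (5))(x - (2)) = 0.
Roots r₁ = 5, r₂ = 2 (distinct).
General solution: u(n) = A·(5)^n + B·(2)^n.
From u(0) = 6: A + B = 6.
From u(1) = 7: 5A + 2B = 7.
Solving: A = - \frac{5}{3}, B = \frac{23}{3}.
So u(n) = \frac{23 \cdot 2^{n}}{3} - \frac{5 \cdot 5^{n}}{3}.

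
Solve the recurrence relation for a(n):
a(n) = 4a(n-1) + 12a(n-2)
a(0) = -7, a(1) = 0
Characteristic equation: x² - 4x - 12 = 0, which factors as (x - (-2))(x - (6)) = 0.
Roots r₁ = -2, r₂ = 6 (distinct).
General solution: a(n) = A·(-2)^n + B·(6)^n.
From a(0) = -7: A + B = -7.
From a(1) = 0: -2A + 6B = 0.
Solving: A = - \frac{21}{4}, B = - \frac{7}{4}.
So a(n) = - \frac{21 \left(-2\right)^{n}}{4} - \frac{7 \cdot 6^{n}}{4}.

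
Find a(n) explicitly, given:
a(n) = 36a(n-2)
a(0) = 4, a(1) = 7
Characteristic equation: x² - 36 = 0, which factors as (x - (6))(x - (-6)) = 0.
Roots r₁ = 6, r₂ = -6 (distinct).
General solution: a(n) = A·(6)^n + B·(-6)^n.
From a(0) = 4: A + B = 4.
From a(1) = 7: 6A - 6B = 7.
Solving: A = \frac{31}{12}, B = \frac{17}{12}.
So a(n) = \frac{17 \left(-6\right)^{n}}{12} + \frac{31 \cdot 6^{n}}{12}.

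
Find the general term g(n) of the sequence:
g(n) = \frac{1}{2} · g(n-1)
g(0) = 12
Pure geometric recurrence with ratio \frac{1}{2}.
By induction g(n) = g(0) · (\frac{1}{2})^n = 12 \cdot 2^{- n}.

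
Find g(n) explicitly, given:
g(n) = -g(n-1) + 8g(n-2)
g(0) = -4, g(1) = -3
Characteristic equation: x² + x - 8 = 0.
Discriminant Δ = (-1)² + 4·(8) = 33.
Roots r₁,₂ = (-1 ± √33)/2, so r₁ = - \frac{1}{2} + \frac{\sqrt{33}}{2}, r₂ = - \frac{\sqrt{33}}{2} - \frac{1}{2}.
General solution: g(n) = A·r₁^n + B·r₂^n.
From the initial conditions, A + B = -4 and r₁A + r₂B = -3.
Since r₁ - r₂ = √33: A = (-3 - (-4)r₂)/√33 = -2 - \frac{5 \sqrt{33}}{33}, and B = -4 - A = -2 + \frac{5 \sqrt{33}}{33}.
So g(n) = \left(-2 - \frac{5 \sqrt{33}}{33}\right)\left(- \frac{1}{2} + \frac{\sqrt{33}}{2}\right)^n + \left(-2 + \frac{5 \sqrt{33}}{33}\right)\left(- \frac{\sqrt{33}}{2} - \frac{1}{2}\right)^n.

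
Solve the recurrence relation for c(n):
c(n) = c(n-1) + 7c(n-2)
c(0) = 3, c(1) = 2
Characteristic equation: x² - x - 7 = 0.
Discriminant Δ = (1)² + 4·(7) = 29.
Roots r₁,₂ = (1 ± √29)/2, so r₁ = \frac{1}{2} + \frac{\sqrt{29}}{2}, r₂ = \frac{1}{2} - \frac{\sqrt{29}}{2}.
General solution: c(n) = A·r₁^n + B·r₂^n.
From the initial conditions, A + B = 3 and r₁A + r₂B = 2.
Since r₁ - r₂ = √29: A = (2 - (3)r₂)/√29 = \frac{\sqrt{29}}{58} + \frac{3}{2}, and B = 3 - A = \frac{3}{2} - \frac{\sqrt{29}}{58}.
So c(n) = \left(\frac{\sqrt{29}}{58} + \frac{3}{2}\right)\left(\frac{1}{2} + \frac{\sqrt{29}}{2}\right)^n + \left(\frac{3}{2} - \frac{\sqrt{29}}{58}\right)\left(\frac{1}{2} - \frac{\sqrt{29}}{2}\right)^n.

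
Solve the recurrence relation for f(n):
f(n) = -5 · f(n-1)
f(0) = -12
Pure geometric recurrence with ratio -5.
By induction f(n) = f(0) · (-5)^n = - 12 \left(-5\right)^{n}.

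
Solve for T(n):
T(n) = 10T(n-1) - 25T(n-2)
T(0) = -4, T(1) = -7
Characteristic equation: x² - 10x + 25 = 0, which is (x - (5))².
Repeated root r = 5.
General solution: T(n) = (A + Bn)·(5)^n.
From T(0) = -4: A = -4.
From T(1) = -7: (A + B)·(5) = -7 ⇒ B = \frac{13}{5}.
So T(n) = \left(\frac{13 n}{5} - 4\right) \cdot (5)^n.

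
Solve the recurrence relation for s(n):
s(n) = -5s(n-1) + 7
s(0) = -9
First-order linear non-homogeneous.
Homogeneous solution: s_h(n) = A·(-5)^n.
Try constant particular solution s_p = K: K = -5K + 7 ⇒ K = \frac{7}{6}.
General: s(n) = A·(-5)^n + \frac{7}{6}.
Apply s(0) = -9: A + \frac{7}{6} = -9 ⇒ A = - \frac{61}{6}.
So s(n) = \frac{7}{6} - \frac{61 \left(-5\right)^{n}}{6}.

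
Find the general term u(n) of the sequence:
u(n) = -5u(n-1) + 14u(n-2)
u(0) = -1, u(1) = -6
Characteristic equation: x² + 5x - 14 = 0, which factors as (x - (2))(x - (-7)) = 0.
Roots r₁ = 2, r₂ = -7 (distinct).
General solution: u(n) = A·(2)^n + B·(-7)^n.
From u(0) = -1: A + B = -1.
From u(1) = -6: 2A - 7B = -6.
Solving: A = - \frac{13}{9}, B = \frac{4}{9}.
So u(n) = \frac{4 \left(-7\right)^{n}}{9} - \frac{13 \cdot 2^{n}}{9}.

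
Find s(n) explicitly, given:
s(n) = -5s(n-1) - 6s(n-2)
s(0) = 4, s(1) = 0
Characteristic equation: x² + 5x + 6 = 0, which factors as (x - (-2))(x - (-3)) = 0.
Roots r₁ = -2, r₂ = -3 (distinct).
General solution: s(n) = A·(-2)^n + B·(-3)^n.
From s(0) = 4: A + B = 4.
From s(1) = 0: -2A - 3B = 0.
Solving: A = 12, B = -8.
So s(n) = 12 \left(-2\right)^{n} - 8 \left(-3\right)^{n}.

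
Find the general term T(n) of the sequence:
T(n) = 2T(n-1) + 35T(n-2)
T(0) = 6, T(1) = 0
Characteristic equation: x² - 2x - 35 = 0, which factors as (x - (-5))(x - (7)) = 0.
Roots r₁ = -5, r₂ = 7 (distinct).
General solution: T(n) = A·(-5)^n + B·(7)^n.
From T(0) = 6: A + B = 6.
From T(1) = 0: -5A + 7B = 0.
Solving: A = \frac{7}{2}, B = \frac{5}{2}.
So T(n) = \frac{7 \left(-5\right)^{n}}{2} + \frac{5 \cdot 7^{n}}{2}.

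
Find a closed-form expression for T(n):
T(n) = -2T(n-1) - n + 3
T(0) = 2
First-order linear with linear forcing.
Homogeneous solution: T_h(n) = A·(-2)^n.
Try particular T_p(n) = pn + q. Substituting:
  pn + q = -2(p(n-1) + q) - n + 3.
Matching the n-coefficient: p = -2p - 1 ⇒ p = - \frac{1}{3}.
Matching constants: q = 2p - 2q + 3 ⇒ q = \frac{7}{9}.
General: T(n) = A·(-2)^n - \frac{n}{3} + \frac{7}{9}.
Apply T(0) = 2: A + \frac{7}{9} = 2 ⇒ A = \frac{11}{9}.
So T(n) = \frac{11 \left(-2\right)^{n}}{9} - \frac{n}{3} + \frac{7}{9}.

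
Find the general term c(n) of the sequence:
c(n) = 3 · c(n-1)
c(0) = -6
Pure geometric recurrence with ratio 3.
By induction c(n) = c(0) · (3)^n = - 6 \cdot 3^{n}.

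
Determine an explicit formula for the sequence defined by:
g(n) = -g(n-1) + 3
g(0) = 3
First-order linear non-homogeneous.
Homogeneous solution: g_h(n) = A·(-1)^n.
Try constant particular solution g_p = K: K = -K + 3 ⇒ K = \frac{3}{2}.
General: g(n) = A·(-1)^n + \frac{3}{2}.
Apply g(0) = 3: A + \frac{3}{2} = 3 ⇒ A = \frac{3}{2}.
So g(n) = \frac{3 \left(-1\right)^{n}}{2} + \frac{3}{2}.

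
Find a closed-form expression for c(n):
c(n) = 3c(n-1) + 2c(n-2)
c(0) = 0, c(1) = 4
Characteristic equation: x² - 3x - 2 = 0.
Discriminant Δ = (3)² + 4·(2) = 17.
Roots r₁,₂ = (3 ± √17)/2, so r₁ = \frac{3}{2} + \frac{\sqrt{17}}{2}, r₂ = \frac{3}{2} - \frac{\sqrt{17}}{2}.
General solution: c(n) = A·r₁^n + B·r₂^n.
From the initial conditions, A + B = 0 and r₁A + r₂B = 4.
Since r₁ - r₂ = √17: A = (4 - (0)r₂)/√17 = \frac{4 \sqrt{17}}{17}, and B = 0 - A = - \frac{4 \sqrt{17}}{17}.
So c(n) = \left(\frac{4 \sqrt{17}}{17}\right)\left(\frac{3}{2} + \frac{\sqrt{17}}{2}\right)^n + \left(- \frac{4 \sqrt{17}}{17}\right)\left(\frac{3}{2} - \frac{\sqrt{17}}{2}\right)^n.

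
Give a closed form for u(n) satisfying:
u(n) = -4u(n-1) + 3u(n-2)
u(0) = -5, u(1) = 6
Characteristic equation: x² + 4x - 3 = 0.
Discriminant Δ = (-4)² + 4·(3) = 28.
Roots r₁,₂ = (-4 ± √28)/2, so r₁ = -2 + \sqrt{7}, r₂ = - \sqrt{7} - 2.
General solution: u(n) = A·r₁^n + B·r₂^n.
From the initial conditions, A + B = -5 and r₁A + r₂B = 6.
Since r₁ - r₂ = √28: A = (6 - (-5)r₂)/√28 = - \frac{5}{2} - \frac{2 \sqrt{7}}{7}, and B = -5 - A = - \frac{5}{2} + \frac{2 \sqrt{7}}{7}.
So u(n) = \left(- \frac{5}{2} - \frac{2 \sqrt{7}}{7}\right)\left(-2 + \sqrt{7}\right)^n + \left(- \frac{5}{2} + \frac{2 \sqrt{7}}{7}\right)\left(- \sqrt{7} - 2\right)^n.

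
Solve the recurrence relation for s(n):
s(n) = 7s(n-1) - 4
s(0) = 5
First-order linear non-homogeneous.
Homogeneous solution: s_h(n) = A·(7)^n.
Try constant particular solution s_p = K: K = 7K - 4 ⇒ K = \frac{2}{3}.
General: s(n) = A·(7)^n + \frac{2}{3}.
Apply s(0) = 5: A + \frac{2}{3} = 5 ⇒ A = \frac{13}{3}.
So s(n) = \frac{13 \cdot 7^{n}}{3} + \frac{2}{3}.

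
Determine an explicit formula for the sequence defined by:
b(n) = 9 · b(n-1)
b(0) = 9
Pure geometric recurrence with ratio 9.
By induction b(n) = b(0) · (9)^n = 9 \cdot 9^{n}.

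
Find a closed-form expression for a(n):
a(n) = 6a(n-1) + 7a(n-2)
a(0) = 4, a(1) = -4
Characteristic equation: x² - 6x - 7 = 0, which factors as (x - (7))(x - (-1)) = 0.
Roots r₁ = 7, r₂ = -1 (distinct).
General solution: a(n) = A·(7)^n + B·(-1)^n.
From a(0) = 4: A + B = 4.
From a(1) = -4: 7A - B = -4.
Solving: A = 0, B = 4.
So a(n) = 4 \left(-1\right)^{n}.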